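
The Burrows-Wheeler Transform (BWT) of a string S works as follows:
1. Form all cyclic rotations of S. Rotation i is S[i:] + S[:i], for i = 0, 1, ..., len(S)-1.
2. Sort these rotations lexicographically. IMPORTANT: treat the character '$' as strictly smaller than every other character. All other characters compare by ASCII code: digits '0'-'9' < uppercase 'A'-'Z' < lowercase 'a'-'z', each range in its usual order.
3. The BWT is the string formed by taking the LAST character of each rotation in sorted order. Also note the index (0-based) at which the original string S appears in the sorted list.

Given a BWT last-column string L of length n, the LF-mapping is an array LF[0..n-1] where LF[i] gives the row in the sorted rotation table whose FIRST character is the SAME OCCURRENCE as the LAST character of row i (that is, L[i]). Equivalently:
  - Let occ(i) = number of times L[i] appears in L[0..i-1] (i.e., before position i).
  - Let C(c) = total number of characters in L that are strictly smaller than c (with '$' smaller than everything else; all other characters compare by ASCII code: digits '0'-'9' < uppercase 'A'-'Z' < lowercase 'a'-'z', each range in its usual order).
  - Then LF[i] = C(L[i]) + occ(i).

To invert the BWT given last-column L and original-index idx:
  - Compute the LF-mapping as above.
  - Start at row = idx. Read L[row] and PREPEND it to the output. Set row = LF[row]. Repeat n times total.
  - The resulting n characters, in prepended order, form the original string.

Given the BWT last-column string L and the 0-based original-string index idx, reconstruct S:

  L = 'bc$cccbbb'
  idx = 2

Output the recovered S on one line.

LF mapping: 1 5 0 6 7 8 2 3 4
Walk LF starting at row 2, prepending L[row]:
  step 1: row=2, L[2]='$', prepend. Next row=LF[2]=0
  step 2: row=0, L[0]='b', prepend. Next row=LF[0]=1
  step 3: row=1, L[1]='c', prepend. Next row=LF[1]=5
  step 4: row=5, L[5]='c', prepend. Next row=LF[5]=8
  step 5: row=8, L[8]='b', prepend. Next row=LF[8]=4
  step 6: row=4, L[4]='c', prepend. Next row=LF[4]=7
  step 7: row=7, L[7]='b', prepend. Next row=LF[7]=3
  step 8: row=3, L[3]='c', prepend. Next row=LF[3]=6
  step 9: row=6, L[6]='b', prepend. Next row=LF[6]=2
Reversed output: bcbcbccb$

Answer: bcbcbccb$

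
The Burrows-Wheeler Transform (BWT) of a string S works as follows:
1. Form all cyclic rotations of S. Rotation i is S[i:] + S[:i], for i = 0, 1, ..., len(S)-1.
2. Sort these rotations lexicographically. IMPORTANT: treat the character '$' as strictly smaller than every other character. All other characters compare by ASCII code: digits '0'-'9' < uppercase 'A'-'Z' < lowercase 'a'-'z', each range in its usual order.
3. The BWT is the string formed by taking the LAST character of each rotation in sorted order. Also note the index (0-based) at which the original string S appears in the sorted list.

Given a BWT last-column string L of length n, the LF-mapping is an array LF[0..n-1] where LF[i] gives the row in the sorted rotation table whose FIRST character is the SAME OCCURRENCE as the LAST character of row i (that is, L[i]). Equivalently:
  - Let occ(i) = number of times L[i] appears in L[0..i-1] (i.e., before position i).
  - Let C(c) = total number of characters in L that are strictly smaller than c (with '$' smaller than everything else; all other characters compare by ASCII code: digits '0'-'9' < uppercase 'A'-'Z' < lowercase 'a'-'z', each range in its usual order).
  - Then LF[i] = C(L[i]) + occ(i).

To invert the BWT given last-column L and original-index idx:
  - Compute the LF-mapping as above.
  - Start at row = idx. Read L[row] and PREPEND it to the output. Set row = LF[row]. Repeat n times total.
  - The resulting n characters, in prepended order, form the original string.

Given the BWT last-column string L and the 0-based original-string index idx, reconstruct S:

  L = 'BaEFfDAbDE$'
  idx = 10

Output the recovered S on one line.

Answer: fDaAEbFDEB$

Derivation:
LF mapping: 2 8 5 7 10 3 1 9 4 6 0
Walk LF starting at row 10, prepending L[row]:
  step 1: row=10, L[10]='$', prepend. Next row=LF[10]=0
  step 2: row=0, L[0]='B', prepend. Next row=LF[0]=2
  step 3: row=2, L[2]='E', prepend. Next row=LF[2]=5
  step 4: row=5, L[5]='D', prepend. Next row=LF[5]=3
  step 5: row=3, L[3]='F', prepend. Next row=LF[3]=7
  step 6: row=7, L[7]='b', prepend. Next row=LF[7]=9
  step 7: row=9, L[9]='E', prepend. Next row=LF[9]=6
  step 8: row=6, L[6]='A', prepend. Next row=LF[6]=1
  step 9: row=1, L[1]='a', prepend. Next row=LF[1]=8
  step 10: row=8, L[8]='D', prepend. Next row=LF[8]=4
  step 11: row=4, L[4]='f', prepend. Next row=LF[4]=10
Reversed output: fDaAEbFDEB$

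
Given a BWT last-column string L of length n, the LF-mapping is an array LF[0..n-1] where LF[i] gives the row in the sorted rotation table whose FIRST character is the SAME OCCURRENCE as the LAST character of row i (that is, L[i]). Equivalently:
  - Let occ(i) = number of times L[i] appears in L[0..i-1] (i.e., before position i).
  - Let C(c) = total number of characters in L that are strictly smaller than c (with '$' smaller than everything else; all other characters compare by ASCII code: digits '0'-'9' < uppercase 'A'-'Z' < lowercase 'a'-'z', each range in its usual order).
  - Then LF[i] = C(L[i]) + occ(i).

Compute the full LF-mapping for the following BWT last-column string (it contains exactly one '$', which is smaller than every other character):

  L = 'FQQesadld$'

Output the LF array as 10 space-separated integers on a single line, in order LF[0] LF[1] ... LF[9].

Char counts: '$':1, 'F':1, 'Q':2, 'a':1, 'd':2, 'e':1, 'l':1, 's':1
C (first-col start): C('$')=0, C('F')=1, C('Q')=2, C('a')=4, C('d')=5, C('e')=7, C('l')=8, C('s')=9
L[0]='F': occ=0, LF[0]=C('F')+0=1+0=1
L[1]='Q': occ=0, LF[1]=C('Q')+0=2+0=2
L[2]='Q': occ=1, LF[2]=C('Q')+1=2+1=3
L[3]='e': occ=0, LF[3]=C('e')+0=7+0=7
L[4]='s': occ=0, LF[4]=C('s')+0=9+0=9
L[5]='a': occ=0, LF[5]=C('a')+0=4+0=4
L[6]='d': occ=0, LF[6]=C('d')+0=5+0=5
L[7]='l': occ=0, LF[7]=C('l')+0=8+0=8
L[8]='d': occ=1, LF[8]=C('d')+1=5+1=6
L[9]='$': occ=0, LF[9]=C('$')+0=0+0=0

Answer: 1 2 3 7 9 4 5 8 6 0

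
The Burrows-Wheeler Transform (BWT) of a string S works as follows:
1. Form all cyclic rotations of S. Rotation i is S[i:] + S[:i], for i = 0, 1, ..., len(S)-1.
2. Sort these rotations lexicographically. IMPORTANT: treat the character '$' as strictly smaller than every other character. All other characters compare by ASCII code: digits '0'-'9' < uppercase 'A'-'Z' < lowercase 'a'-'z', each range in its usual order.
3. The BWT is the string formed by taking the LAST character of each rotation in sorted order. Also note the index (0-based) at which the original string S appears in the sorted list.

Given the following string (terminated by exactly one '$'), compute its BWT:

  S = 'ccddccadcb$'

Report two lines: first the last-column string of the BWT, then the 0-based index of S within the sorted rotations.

All 11 rotations (rotation i = S[i:]+S[:i]):
  rot[0] = ccddccadcb$
  rot[1] = cddccadcb$c
  rot[2] = ddccadcb$cc
  rot[3] = dccadcb$ccd
  rot[4] = ccadcb$ccdd
  rot[5] = cadcb$ccddc
  rot[6] = adcb$ccddcc
  rot[7] = dcb$ccddcca
  rot[8] = cb$ccddccad
  rot[9] = b$ccddccadc
  rot[10] = $ccddccadcb
Sorted (with $ < everything):
  sorted[0] = $ccddccadcb  (last char: 'b')
  sorted[1] = adcb$ccddcc  (last char: 'c')
  sorted[2] = b$ccddccadc  (last char: 'c')
  sorted[3] = cadcb$ccddc  (last char: 'c')
  sorted[4] = cb$ccddccad  (last char: 'd')
  sorted[5] = ccadcb$ccdd  (last char: 'd')
  sorted[6] = ccddccadcb$  (last char: '$')
  sorted[7] = cddccadcb$c  (last char: 'c')
  sorted[8] = dcb$ccddcca  (last char: 'a')
  sorted[9] = dccadcb$ccd  (last char: 'd')
  sorted[10] = ddccadcb$cc  (last char: 'c')
Last column: bcccdd$cadc
Original string S is at sorted index 6

Answer: bcccdd$cadc
6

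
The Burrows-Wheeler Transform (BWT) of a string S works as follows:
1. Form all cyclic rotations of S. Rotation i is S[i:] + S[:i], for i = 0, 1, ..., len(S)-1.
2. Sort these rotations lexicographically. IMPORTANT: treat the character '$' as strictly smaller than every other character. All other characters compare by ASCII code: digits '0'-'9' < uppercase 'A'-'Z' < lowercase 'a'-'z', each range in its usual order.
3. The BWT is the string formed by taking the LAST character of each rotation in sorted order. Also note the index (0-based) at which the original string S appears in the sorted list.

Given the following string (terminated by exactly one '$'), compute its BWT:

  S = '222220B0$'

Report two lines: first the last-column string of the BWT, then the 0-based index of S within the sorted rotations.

All 9 rotations (rotation i = S[i:]+S[:i]):
  rot[0] = 222220B0$
  rot[1] = 22220B0$2
  rot[2] = 2220B0$22
  rot[3] = 220B0$222
  rot[4] = 20B0$2222
  rot[5] = 0B0$22222
  rot[6] = B0$222220
  rot[7] = 0$222220B
  rot[8] = $222220B0
Sorted (with $ < everything):
  sorted[0] = $222220B0  (last char: '0')
  sorted[1] = 0$222220B  (last char: 'B')
  sorted[2] = 0B0$22222  (last char: '2')
  sorted[3] = 20B0$2222  (last char: '2')
  sorted[4] = 220B0$222  (last char: '2')
  sorted[5] = 2220B0$22  (last char: '2')
  sorted[6] = 22220B0$2  (last char: '2')
  sorted[7] = 222220B0$  (last char: '$')
  sorted[8] = B0$222220  (last char: '0')
Last column: 0B22222$0
Original string S is at sorted index 7

Answer: 0B22222$0
7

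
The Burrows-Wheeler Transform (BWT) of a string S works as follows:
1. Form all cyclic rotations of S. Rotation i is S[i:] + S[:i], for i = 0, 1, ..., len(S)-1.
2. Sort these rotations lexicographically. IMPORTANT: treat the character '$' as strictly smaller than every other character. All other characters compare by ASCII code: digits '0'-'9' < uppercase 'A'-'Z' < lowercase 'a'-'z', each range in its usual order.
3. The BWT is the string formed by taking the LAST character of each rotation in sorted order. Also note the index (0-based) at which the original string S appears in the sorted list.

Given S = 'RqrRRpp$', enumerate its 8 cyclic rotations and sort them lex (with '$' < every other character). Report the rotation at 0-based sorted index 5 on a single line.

All 8 rotations (rotation i = S[i:]+S[:i]):
  rot[0] = RqrRRpp$
  rot[1] = qrRRpp$R
  rot[2] = rRRpp$Rq
  rot[3] = RRpp$Rqr
  rot[4] = Rpp$RqrR
  rot[5] = pp$RqrRR
  rot[6] = p$RqrRRp
  rot[7] = $RqrRRpp
Sorted (with $ < everything):
  sorted[0] = $RqrRRpp
  sorted[1] = RRpp$Rqr
  sorted[2] = Rpp$RqrR
  sorted[3] = RqrRRpp$
  sorted[4] = p$RqrRRp
  sorted[5] = pp$RqrRR
  sorted[6] = qrRRpp$R
  sorted[7] = rRRpp$Rq
sorted[5] = pp$RqrRR

Answer: pp$RqrRR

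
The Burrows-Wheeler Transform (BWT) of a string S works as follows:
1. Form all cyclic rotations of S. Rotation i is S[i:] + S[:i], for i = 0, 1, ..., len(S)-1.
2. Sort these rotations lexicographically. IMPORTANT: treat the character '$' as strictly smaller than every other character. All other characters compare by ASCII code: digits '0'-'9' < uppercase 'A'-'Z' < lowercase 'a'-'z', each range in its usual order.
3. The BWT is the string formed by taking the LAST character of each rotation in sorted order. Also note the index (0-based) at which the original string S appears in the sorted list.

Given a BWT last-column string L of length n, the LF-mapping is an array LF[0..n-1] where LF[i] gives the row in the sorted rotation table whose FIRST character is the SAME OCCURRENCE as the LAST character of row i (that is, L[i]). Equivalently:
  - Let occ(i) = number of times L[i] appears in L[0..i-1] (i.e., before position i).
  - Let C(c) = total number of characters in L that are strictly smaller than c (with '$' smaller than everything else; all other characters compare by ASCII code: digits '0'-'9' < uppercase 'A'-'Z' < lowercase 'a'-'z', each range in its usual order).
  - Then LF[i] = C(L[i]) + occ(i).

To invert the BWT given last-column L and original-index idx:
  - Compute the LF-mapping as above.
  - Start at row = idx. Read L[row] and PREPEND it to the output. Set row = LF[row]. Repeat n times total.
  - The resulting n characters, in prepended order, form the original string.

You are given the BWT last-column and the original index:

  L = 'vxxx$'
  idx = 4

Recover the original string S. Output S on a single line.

LF mapping: 1 2 3 4 0
Walk LF starting at row 4, prepending L[row]:
  step 1: row=4, L[4]='$', prepend. Next row=LF[4]=0
  step 2: row=0, L[0]='v', prepend. Next row=LF[0]=1
  step 3: row=1, L[1]='x', prepend. Next row=LF[1]=2
  step 4: row=2, L[2]='x', prepend. Next row=LF[2]=3
  step 5: row=3, L[3]='x', prepend. Next row=LF[3]=4
Reversed output: xxxv$

Answer: xxxv$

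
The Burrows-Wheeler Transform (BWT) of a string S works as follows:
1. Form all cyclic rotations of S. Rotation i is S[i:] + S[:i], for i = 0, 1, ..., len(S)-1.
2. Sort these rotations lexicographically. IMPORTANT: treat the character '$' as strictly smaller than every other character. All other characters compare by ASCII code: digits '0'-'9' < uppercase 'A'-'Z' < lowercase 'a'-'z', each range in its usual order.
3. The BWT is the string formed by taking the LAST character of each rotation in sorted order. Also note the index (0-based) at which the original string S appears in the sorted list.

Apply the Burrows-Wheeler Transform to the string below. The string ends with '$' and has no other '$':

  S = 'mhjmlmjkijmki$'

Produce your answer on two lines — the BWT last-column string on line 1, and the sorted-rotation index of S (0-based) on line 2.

Answer: imkkmihmjm$ljj
10

Derivation:
All 14 rotations (rotation i = S[i:]+S[:i]):
  rot[0] = mhjmlmjkijmki$
  rot[1] = hjmlmjkijmki$m
  rot[2] = jmlmjkijmki$mh
  rot[3] = mlmjkijmki$mhj
  rot[4] = lmjkijmki$mhjm
  rot[5] = mjkijmki$mhjml
  rot[6] = jkijmki$mhjmlm
  rot[7] = kijmki$mhjmlmj
  rot[8] = ijmki$mhjmlmjk
  rot[9] = jmki$mhjmlmjki
  rot[10] = mki$mhjmlmjkij
  rot[11] = ki$mhjmlmjkijm
  rot[12] = i$mhjmlmjkijmk
  rot[13] = $mhjmlmjkijmki
Sorted (with $ < everything):
  sorted[0] = $mhjmlmjkijmki  (last char: 'i')
  sorted[1] = hjmlmjkijmki$m  (last char: 'm')
  sorted[2] = i$mhjmlmjkijmk  (last char: 'k')
  sorted[3] = ijmki$mhjmlmjk  (last char: 'k')
  sorted[4] = jkijmki$mhjmlm  (last char: 'm')
  sorted[5] = jmki$mhjmlmjki  (last char: 'i')
  sorted[6] = jmlmjkijmki$mh  (last char: 'h')
  sorted[7] = ki$mhjmlmjkijm  (last char: 'm')
  sorted[8] = kijmki$mhjmlmj  (last char: 'j')
  sorted[9] = lmjkijmki$mhjm  (last char: 'm')
  sorted[10] = mhjmlmjkijmki$  (last char: '$')
  sorted[11] = mjkijmki$mhjml  (last char: 'l')
  sorted[12] = mki$mhjmlmjkij  (last char: 'j')
  sorted[13] = mlmjkijmki$mhj  (last char: 'j')
Last column: imkkmihmjm$ljj
Original string S is at sorted index 10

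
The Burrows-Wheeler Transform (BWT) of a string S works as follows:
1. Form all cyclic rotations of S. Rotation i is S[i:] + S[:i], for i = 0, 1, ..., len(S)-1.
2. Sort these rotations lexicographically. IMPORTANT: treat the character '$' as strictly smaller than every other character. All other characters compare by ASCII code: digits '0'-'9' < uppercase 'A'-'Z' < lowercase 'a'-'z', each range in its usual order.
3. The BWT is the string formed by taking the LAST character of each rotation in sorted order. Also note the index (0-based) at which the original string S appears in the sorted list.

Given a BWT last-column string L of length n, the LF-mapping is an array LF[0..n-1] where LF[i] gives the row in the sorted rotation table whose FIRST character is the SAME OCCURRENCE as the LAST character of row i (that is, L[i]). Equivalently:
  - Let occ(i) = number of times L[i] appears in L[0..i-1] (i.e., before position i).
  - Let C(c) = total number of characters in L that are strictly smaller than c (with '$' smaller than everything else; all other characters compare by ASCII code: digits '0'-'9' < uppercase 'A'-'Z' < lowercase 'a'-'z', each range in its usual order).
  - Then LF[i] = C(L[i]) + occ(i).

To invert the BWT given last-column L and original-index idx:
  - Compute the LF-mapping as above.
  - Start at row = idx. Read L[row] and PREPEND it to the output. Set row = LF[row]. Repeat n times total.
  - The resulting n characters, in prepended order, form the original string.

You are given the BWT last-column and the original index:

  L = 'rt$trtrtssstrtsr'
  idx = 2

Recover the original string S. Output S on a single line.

Answer: rrtrttssttrsstr$

Derivation:
LF mapping: 1 10 0 11 2 12 3 13 6 7 8 14 4 15 9 5
Walk LF starting at row 2, prepending L[row]:
  step 1: row=2, L[2]='$', prepend. Next row=LF[2]=0
  step 2: row=0, L[0]='r', prepend. Next row=LF[0]=1
  step 3: row=1, L[1]='t', prepend. Next row=LF[1]=10
  step 4: row=10, L[10]='s', prepend. Next row=LF[10]=8
  step 5: row=8, L[8]='s', prepend. Next row=LF[8]=6
  step 6: row=6, L[6]='r', prepend. Next row=LF[6]=3
  step 7: row=3, L[3]='t', prepend. Next row=LF[3]=11
  step 8: row=11, L[11]='t', prepend. Next row=LF[11]=14
  step 9: row=14, L[14]='s', prepend. Next row=LF[14]=9
  step 10: row=9, L[9]='s', prepend. Next row=LF[9]=7
  step 11: row=7, L[7]='t', prepend. Next row=LF[7]=13
  step 12: row=13, L[13]='t', prepend. Next row=LF[13]=15
  step 13: row=15, L[15]='r', prepend. Next row=LF[15]=5
  step 14: row=5, L[5]='t', prepend. Next row=LF[5]=12
  step 15: row=12, L[12]='r', prepend. Next row=LF[12]=4
  step 16: row=4, L[4]='r', prepend. Next row=LF[4]=2
Reversed output: rrtrttssttrsstr$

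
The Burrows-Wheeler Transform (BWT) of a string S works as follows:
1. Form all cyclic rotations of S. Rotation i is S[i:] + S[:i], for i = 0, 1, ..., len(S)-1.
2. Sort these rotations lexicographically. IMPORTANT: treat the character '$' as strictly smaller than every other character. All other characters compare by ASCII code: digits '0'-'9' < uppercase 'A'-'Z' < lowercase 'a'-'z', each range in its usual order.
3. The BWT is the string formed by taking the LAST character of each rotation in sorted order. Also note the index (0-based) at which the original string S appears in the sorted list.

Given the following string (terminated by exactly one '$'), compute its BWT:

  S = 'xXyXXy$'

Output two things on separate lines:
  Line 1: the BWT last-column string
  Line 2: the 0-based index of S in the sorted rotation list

Answer: yyXx$XX
4

Derivation:
All 7 rotations (rotation i = S[i:]+S[:i]):
  rot[0] = xXyXXy$
  rot[1] = XyXXy$x
  rot[2] = yXXy$xX
  rot[3] = XXy$xXy
  rot[4] = Xy$xXyX
  rot[5] = y$xXyXX
  rot[6] = $xXyXXy
Sorted (with $ < everything):
  sorted[0] = $xXyXXy  (last char: 'y')
  sorted[1] = XXy$xXy  (last char: 'y')
  sorted[2] = Xy$xXyX  (last char: 'X')
  sorted[3] = XyXXy$x  (last char: 'x')
  sorted[4] = xXyXXy$  (last char: '$')
  sorted[5] = y$xXyXX  (last char: 'X')
  sorted[6] = yXXy$xX  (last char: 'X')
Last column: yyXx$XX
Original string S is at sorted index 4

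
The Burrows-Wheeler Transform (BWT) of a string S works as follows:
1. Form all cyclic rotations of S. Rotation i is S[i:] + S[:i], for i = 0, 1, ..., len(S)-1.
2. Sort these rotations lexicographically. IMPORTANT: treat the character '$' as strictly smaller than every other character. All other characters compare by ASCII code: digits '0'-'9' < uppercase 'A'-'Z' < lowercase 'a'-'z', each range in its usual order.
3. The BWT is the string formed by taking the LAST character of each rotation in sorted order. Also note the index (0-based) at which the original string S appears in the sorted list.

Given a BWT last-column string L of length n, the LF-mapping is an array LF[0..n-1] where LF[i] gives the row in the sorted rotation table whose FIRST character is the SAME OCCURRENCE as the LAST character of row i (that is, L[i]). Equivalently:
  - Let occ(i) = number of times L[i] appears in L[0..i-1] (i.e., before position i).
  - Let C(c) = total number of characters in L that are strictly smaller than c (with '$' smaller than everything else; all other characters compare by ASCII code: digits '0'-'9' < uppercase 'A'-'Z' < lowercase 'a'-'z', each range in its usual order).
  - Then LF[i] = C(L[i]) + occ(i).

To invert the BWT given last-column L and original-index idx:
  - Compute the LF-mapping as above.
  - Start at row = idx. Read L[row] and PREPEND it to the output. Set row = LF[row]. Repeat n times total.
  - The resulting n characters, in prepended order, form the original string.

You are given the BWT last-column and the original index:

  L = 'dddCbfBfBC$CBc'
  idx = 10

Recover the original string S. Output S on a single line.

Answer: dBCdBcfbCBfCd$

Derivation:
LF mapping: 9 10 11 4 7 12 1 13 2 5 0 6 3 8
Walk LF starting at row 10, prepending L[row]:
  step 1: row=10, L[10]='$', prepend. Next row=LF[10]=0
  step 2: row=0, L[0]='d', prepend. Next row=LF[0]=9
  step 3: row=9, L[9]='C', prepend. Next row=LF[9]=5
  step 4: row=5, L[5]='f', prepend. Next row=LF[5]=12
  step 5: row=12, L[12]='B', prepend. Next row=LF[12]=3
  step 6: row=3, L[3]='C', prepend. Next row=LF[3]=4
  step 7: row=4, L[4]='b', prepend. Next row=LF[4]=7
  step 8: row=7, L[7]='f', prepend. Next row=LF[7]=13
  step 9: row=13, L[13]='c', prepend. Next row=LF[13]=8
  step 10: row=8, L[8]='B', prepend. Next row=LF[8]=2
  step 11: row=2, L[2]='d', prepend. Next row=LF[2]=11
  step 12: row=11, L[11]='C', prepend. Next row=LF[11]=6
  step 13: row=6, L[6]='B', prepend. Next row=LF[6]=1
  step 14: row=1, L[1]='d', prepend. Next row=LF[1]=10
Reversed output: dBCdBcfbCBfCd$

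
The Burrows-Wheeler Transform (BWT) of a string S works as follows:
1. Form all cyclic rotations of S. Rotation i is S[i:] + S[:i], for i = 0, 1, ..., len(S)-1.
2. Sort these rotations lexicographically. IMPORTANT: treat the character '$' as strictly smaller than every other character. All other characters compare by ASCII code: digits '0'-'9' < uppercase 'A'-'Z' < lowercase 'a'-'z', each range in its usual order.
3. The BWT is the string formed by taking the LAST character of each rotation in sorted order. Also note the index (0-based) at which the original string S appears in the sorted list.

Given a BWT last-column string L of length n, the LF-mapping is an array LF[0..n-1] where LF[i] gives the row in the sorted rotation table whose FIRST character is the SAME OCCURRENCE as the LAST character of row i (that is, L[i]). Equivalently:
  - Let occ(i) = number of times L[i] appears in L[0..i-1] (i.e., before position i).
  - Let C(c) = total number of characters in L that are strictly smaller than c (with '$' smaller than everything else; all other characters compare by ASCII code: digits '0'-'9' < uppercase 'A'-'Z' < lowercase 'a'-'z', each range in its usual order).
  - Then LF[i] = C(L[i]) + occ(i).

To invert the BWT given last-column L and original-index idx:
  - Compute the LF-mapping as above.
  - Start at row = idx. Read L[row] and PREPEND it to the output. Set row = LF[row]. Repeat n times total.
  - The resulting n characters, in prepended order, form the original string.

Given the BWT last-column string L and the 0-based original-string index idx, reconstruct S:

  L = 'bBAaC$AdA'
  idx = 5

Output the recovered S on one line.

LF mapping: 7 4 1 6 5 0 2 8 3
Walk LF starting at row 5, prepending L[row]:
  step 1: row=5, L[5]='$', prepend. Next row=LF[5]=0
  step 2: row=0, L[0]='b', prepend. Next row=LF[0]=7
  step 3: row=7, L[7]='d', prepend. Next row=LF[7]=8
  step 4: row=8, L[8]='A', prepend. Next row=LF[8]=3
  step 5: row=3, L[3]='a', prepend. Next row=LF[3]=6
  step 6: row=6, L[6]='A', prepend. Next row=LF[6]=2
  step 7: row=2, L[2]='A', prepend. Next row=LF[2]=1
  step 8: row=1, L[1]='B', prepend. Next row=LF[1]=4
  step 9: row=4, L[4]='C', prepend. Next row=LF[4]=5
Reversed output: CBAAaAdb$

Answer: CBAAaAdb$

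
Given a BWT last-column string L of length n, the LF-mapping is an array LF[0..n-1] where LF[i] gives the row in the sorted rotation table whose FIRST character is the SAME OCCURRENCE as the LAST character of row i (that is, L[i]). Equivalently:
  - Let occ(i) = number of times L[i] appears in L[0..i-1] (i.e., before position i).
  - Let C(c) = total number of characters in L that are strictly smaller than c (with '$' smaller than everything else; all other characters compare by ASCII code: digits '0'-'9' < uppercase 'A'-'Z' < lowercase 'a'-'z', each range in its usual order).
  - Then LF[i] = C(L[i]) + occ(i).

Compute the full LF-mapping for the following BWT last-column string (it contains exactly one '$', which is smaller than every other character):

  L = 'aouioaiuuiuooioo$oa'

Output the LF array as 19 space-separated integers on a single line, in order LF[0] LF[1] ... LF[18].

Char counts: '$':1, 'a':3, 'i':4, 'o':7, 'u':4
C (first-col start): C('$')=0, C('a')=1, C('i')=4, C('o')=8, C('u')=15
L[0]='a': occ=0, LF[0]=C('a')+0=1+0=1
L[1]='o': occ=0, LF[1]=C('o')+0=8+0=8
L[2]='u': occ=0, LF[2]=C('u')+0=15+0=15
L[3]='i': occ=0, LF[3]=C('i')+0=4+0=4
L[4]='o': occ=1, LF[4]=C('o')+1=8+1=9
L[5]='a': occ=1, LF[5]=C('a')+1=1+1=2
L[6]='i': occ=1, LF[6]=C('i')+1=4+1=5
L[7]='u': occ=1, LF[7]=C('u')+1=15+1=16
L[8]='u': occ=2, LF[8]=C('u')+2=15+2=17
L[9]='i': occ=2, LF[9]=C('i')+2=4+2=6
L[10]='u': occ=3, LF[10]=C('u')+3=15+3=18
L[11]='o': occ=2, LF[11]=C('o')+2=8+2=10
L[12]='o': occ=3, LF[12]=C('o')+3=8+3=11
L[13]='i': occ=3, LF[13]=C('i')+3=4+3=7
L[14]='o': occ=4, LF[14]=C('o')+4=8+4=12
L[15]='o': occ=5, LF[15]=C('o')+5=8+5=13
L[16]='$': occ=0, LF[16]=C('$')+0=0+0=0
L[17]='o': occ=6, LF[17]=C('o')+6=8+6=14
L[18]='a': occ=2, LF[18]=C('a')+2=1+2=3

Answer: 1 8 15 4 9 2 5 16 17 6 18 10 11 7 12 13 0 14 3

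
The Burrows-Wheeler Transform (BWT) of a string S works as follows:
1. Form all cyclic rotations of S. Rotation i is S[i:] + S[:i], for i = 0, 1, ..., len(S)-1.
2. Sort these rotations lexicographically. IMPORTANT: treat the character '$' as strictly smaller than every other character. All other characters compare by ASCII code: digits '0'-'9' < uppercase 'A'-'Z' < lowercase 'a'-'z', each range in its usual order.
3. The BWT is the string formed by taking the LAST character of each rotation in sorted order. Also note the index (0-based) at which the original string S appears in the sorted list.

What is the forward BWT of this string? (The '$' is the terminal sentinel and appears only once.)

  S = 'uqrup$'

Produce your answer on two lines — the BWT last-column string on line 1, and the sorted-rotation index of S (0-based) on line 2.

Answer: puuqr$
5

Derivation:
All 6 rotations (rotation i = S[i:]+S[:i]):
  rot[0] = uqrup$
  rot[1] = qrup$u
  rot[2] = rup$uq
  rot[3] = up$uqr
  rot[4] = p$uqru
  rot[5] = $uqrup
Sorted (with $ < everything):
  sorted[0] = $uqrup  (last char: 'p')
  sorted[1] = p$uqru  (last char: 'u')
  sorted[2] = qrup$u  (last char: 'u')
  sorted[3] = rup$uq  (last char: 'q')
  sorted[4] = up$uqr  (last char: 'r')
  sorted[5] = uqrup$  (last char: '$')
Last column: puuqr$
Original string S is at sorted index 5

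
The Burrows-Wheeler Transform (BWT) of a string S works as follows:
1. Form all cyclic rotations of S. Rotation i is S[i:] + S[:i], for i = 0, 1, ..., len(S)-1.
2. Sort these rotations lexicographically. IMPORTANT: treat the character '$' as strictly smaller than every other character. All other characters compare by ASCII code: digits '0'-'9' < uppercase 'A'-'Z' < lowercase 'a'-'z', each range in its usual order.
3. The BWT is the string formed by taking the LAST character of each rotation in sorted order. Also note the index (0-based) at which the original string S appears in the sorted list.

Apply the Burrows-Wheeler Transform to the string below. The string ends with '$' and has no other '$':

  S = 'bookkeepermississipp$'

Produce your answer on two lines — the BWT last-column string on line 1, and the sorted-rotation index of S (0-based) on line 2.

All 21 rotations (rotation i = S[i:]+S[:i]):
  rot[0] = bookkeepermississipp$
  rot[1] = ookkeepermississipp$b
  rot[2] = okkeepermississipp$bo
  rot[3] = kkeepermississipp$boo
  rot[4] = keepermississipp$book
  rot[5] = eepermississipp$bookk
  rot[6] = epermississipp$bookke
  rot[7] = permississipp$bookkee
  rot[8] = ermississipp$bookkeep
  rot[9] = rmississipp$bookkeepe
  rot[10] = mississipp$bookkeeper
  rot[11] = ississipp$bookkeeperm
  rot[12] = ssissipp$bookkeepermi
  rot[13] = sissipp$bookkeepermis
  rot[14] = issipp$bookkeepermiss
  rot[15] = ssipp$bookkeepermissi
  rot[16] = sipp$bookkeepermissis
  rot[17] = ipp$bookkeepermississ
  rot[18] = pp$bookkeepermississi
  rot[19] = p$bookkeepermississip
  rot[20] = $bookkeepermississipp
Sorted (with $ < everything):
  sorted[0] = $bookkeepermississipp  (last char: 'p')
  sorted[1] = bookkeepermississipp$  (last char: '$')
  sorted[2] = eepermississipp$bookk  (last char: 'k')
  sorted[3] = epermississipp$bookke  (last char: 'e')
  sorted[4] = ermississipp$bookkeep  (last char: 'p')
  sorted[5] = ipp$bookkeepermississ  (last char: 's')
  sorted[6] = issipp$bookkeepermiss  (last char: 's')
  sorted[7] = ississipp$bookkeeperm  (last char: 'm')
  sorted[8] = keepermississipp$book  (last char: 'k')
  sorted[9] = kkeepermississipp$boo  (last char: 'o')
  sorted[10] = mississipp$bookkeeper  (last char: 'r')
  sorted[11] = okkeepermississipp$bo  (last char: 'o')
  sorted[12] = ookkeepermississipp$b  (last char: 'b')
  sorted[13] = p$bookkeepermississip  (last char: 'p')
  sorted[14] = permississipp$bookkee  (last char: 'e')
  sorted[15] = pp$bookkeepermississi  (last char: 'i')
  sorted[16] = rmississipp$bookkeepe  (last char: 'e')
  sorted[17] = sipp$bookkeepermissis  (last char: 's')
  sorted[18] = sissipp$bookkeepermis  (last char: 's')
  sorted[19] = ssipp$bookkeepermissi  (last char: 'i')
  sorted[20] = ssissipp$bookkeepermi  (last char: 'i')
Last column: p$kepssmkorobpeiessii
Original string S is at sorted index 1

Answer: p$kepssmkorobpeiessii
1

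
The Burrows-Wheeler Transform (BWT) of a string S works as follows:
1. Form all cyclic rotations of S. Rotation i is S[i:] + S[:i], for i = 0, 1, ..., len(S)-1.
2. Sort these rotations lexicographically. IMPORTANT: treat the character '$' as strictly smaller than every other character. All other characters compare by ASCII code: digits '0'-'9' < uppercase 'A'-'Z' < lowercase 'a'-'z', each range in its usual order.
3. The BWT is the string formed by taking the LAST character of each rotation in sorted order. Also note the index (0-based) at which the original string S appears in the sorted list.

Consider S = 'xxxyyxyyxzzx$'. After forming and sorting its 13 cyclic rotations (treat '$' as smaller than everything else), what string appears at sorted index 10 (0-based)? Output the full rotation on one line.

Answer: yyxzzx$xxxyyx

Derivation:
All 13 rotations (rotation i = S[i:]+S[:i]):
  rot[0] = xxxyyxyyxzzx$
  rot[1] = xxyyxyyxzzx$x
  rot[2] = xyyxyyxzzx$xx
  rot[3] = yyxyyxzzx$xxx
  rot[4] = yxyyxzzx$xxxy
  rot[5] = xyyxzzx$xxxyy
  rot[6] = yyxzzx$xxxyyx
  rot[7] = yxzzx$xxxyyxy
  rot[8] = xzzx$xxxyyxyy
  rot[9] = zzx$xxxyyxyyx
  rot[10] = zx$xxxyyxyyxz
  rot[11] = x$xxxyyxyyxzz
  rot[12] = $xxxyyxyyxzzx
Sorted (with $ < everything):
  sorted[0] = $xxxyyxyyxzzx
  sorted[1] = x$xxxyyxyyxzz
  sorted[2] = xxxyyxyyxzzx$
  sorted[3] = xxyyxyyxzzx$x
  sorted[4] = xyyxyyxzzx$xx
  sorted[5] = xyyxzzx$xxxyy
  sorted[6] = xzzx$xxxyyxyy
  sorted[7] = yxyyxzzx$xxxy
  sorted[8] = yxzzx$xxxyyxy
  sorted[9] = yyxyyxzzx$xxx
  sorted[10] = yyxzzx$xxxyyx
  sorted[11] = zx$xxxyyxyyxz
  sorted[12] = zzx$xxxyyxyyx
sorted[10] = yyxzzx$xxxyyx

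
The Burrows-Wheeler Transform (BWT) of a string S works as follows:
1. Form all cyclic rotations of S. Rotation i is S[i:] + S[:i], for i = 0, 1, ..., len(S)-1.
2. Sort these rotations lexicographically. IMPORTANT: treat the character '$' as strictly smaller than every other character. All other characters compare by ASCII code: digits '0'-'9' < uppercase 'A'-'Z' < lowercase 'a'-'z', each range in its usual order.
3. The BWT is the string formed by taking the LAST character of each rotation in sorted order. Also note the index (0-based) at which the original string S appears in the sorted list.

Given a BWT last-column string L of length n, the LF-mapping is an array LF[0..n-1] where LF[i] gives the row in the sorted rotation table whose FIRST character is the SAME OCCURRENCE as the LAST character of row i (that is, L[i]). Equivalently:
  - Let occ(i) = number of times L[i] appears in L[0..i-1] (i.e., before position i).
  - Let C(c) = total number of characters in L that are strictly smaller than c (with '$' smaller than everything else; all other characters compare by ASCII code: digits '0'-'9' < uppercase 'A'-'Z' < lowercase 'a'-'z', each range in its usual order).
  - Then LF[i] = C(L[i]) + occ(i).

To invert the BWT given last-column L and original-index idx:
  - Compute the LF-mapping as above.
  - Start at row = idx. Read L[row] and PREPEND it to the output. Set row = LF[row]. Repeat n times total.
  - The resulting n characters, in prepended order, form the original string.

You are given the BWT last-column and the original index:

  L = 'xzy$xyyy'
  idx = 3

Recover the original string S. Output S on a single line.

Answer: yxyyyzx$

Derivation:
LF mapping: 1 7 3 0 2 4 5 6
Walk LF starting at row 3, prepending L[row]:
  step 1: row=3, L[3]='$', prepend. Next row=LF[3]=0
  step 2: row=0, L[0]='x', prepend. Next row=LF[0]=1
  step 3: row=1, L[1]='z', prepend. Next row=LF[1]=7
  step 4: row=7, L[7]='y', prepend. Next row=LF[7]=6
  step 5: row=6, L[6]='y', prepend. Next row=LF[6]=5
  step 6: row=5, L[5]='y', prepend. Next row=LF[5]=4
  step 7: row=4, L[4]='x', prepend. Next row=LF[4]=2
  step 8: row=2, L[2]='y', prepend. Next row=LF[2]=3
Reversed output: yxyyyzx$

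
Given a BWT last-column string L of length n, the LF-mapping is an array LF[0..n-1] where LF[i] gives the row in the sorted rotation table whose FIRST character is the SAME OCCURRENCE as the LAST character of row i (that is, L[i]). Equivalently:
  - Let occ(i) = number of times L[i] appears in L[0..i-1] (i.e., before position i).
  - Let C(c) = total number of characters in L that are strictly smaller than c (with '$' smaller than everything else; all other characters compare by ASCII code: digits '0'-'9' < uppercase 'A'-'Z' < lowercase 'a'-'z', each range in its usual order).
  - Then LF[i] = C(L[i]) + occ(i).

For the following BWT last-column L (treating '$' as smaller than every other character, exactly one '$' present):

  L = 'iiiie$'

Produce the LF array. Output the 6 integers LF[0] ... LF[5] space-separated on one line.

Answer: 2 3 4 5 1 0

Derivation:
Char counts: '$':1, 'e':1, 'i':4
C (first-col start): C('$')=0, C('e')=1, C('i')=2
L[0]='i': occ=0, LF[0]=C('i')+0=2+0=2
L[1]='i': occ=1, LF[1]=C('i')+1=2+1=3
L[2]='i': occ=2, LF[2]=C('i')+2=2+2=4
L[3]='i': occ=3, LF[3]=C('i')+3=2+3=5
L[4]='e': occ=0, LF[4]=C('e')+0=1+0=1
L[5]='$': occ=0, LF[5]=C('$')+0=0+0=0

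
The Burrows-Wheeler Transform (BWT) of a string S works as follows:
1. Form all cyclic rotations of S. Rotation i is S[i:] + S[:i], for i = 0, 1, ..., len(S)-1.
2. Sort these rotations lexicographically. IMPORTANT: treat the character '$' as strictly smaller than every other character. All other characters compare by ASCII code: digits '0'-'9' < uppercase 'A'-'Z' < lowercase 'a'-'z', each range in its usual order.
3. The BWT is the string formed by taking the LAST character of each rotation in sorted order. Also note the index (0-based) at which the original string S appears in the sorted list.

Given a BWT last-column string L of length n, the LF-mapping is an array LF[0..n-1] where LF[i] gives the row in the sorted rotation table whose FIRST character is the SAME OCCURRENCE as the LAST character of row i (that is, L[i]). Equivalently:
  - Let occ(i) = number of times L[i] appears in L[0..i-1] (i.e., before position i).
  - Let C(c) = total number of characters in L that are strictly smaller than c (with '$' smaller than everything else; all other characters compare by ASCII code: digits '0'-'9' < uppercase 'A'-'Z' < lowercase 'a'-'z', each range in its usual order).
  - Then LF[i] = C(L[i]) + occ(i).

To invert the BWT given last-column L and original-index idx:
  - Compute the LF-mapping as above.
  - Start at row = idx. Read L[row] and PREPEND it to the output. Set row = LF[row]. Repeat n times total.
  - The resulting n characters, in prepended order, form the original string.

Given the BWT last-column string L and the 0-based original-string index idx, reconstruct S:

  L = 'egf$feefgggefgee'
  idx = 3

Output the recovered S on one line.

Answer: eeggffeegfgfege$

Derivation:
LF mapping: 1 11 7 0 8 2 3 9 12 13 14 4 10 15 5 6
Walk LF starting at row 3, prepending L[row]:
  step 1: row=3, L[3]='$', prepend. Next row=LF[3]=0
  step 2: row=0, L[0]='e', prepend. Next row=LF[0]=1
  step 3: row=1, L[1]='g', prepend. Next row=LF[1]=11
  step 4: row=11, L[11]='e', prepend. Next row=LF[11]=4
  step 5: row=4, L[4]='f', prepend. Next row=LF[4]=8
  step 6: row=8, L[8]='g', prepend. Next row=LF[8]=12
  step 7: row=12, L[12]='f', prepend. Next row=LF[12]=10
  step 8: row=10, L[10]='g', prepend. Next row=LF[10]=14
  step 9: row=14, L[14]='e', prepend. Next row=LF[14]=5
  step 10: row=5, L[5]='e', prepend. Next row=LF[5]=2
  step 11: row=2, L[2]='f', prepend. Next row=LF[2]=7
  step 12: row=7, L[7]='f', prepend. Next row=LF[7]=9
  step 13: row=9, L[9]='g', prepend. Next row=LF[9]=13
  step 14: row=13, L[13]='g', prepend. Next row=LF[13]=15
  step 15: row=15, L[15]='e', prepend. Next row=LF[15]=6
  step 16: row=6, L[6]='e', prepend. Next row=LF[6]=3
Reversed output: eeggffeegfgfege$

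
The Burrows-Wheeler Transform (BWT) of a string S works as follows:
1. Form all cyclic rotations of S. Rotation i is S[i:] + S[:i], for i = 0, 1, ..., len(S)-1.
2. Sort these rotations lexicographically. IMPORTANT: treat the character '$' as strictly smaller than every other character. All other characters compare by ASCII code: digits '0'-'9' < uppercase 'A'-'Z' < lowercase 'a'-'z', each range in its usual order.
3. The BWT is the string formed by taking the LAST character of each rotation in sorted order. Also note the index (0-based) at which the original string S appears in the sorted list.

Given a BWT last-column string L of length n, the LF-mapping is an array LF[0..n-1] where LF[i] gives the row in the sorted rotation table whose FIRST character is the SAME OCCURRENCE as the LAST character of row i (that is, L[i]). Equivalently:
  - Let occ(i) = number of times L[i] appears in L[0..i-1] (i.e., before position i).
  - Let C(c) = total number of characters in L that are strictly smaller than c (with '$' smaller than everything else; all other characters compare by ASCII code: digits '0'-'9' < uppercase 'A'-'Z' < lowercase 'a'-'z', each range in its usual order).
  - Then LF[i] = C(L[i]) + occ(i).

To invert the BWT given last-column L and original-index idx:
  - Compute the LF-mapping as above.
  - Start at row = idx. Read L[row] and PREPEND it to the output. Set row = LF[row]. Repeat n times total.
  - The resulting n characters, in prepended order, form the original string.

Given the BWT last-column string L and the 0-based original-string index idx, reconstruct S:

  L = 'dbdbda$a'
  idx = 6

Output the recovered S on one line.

Answer: dadbbad$

Derivation:
LF mapping: 5 3 6 4 7 1 0 2
Walk LF starting at row 6, prepending L[row]:
  step 1: row=6, L[6]='$', prepend. Next row=LF[6]=0
  step 2: row=0, L[0]='d', prepend. Next row=LF[0]=5
  step 3: row=5, L[5]='a', prepend. Next row=LF[5]=1
  step 4: row=1, L[1]='b', prepend. Next row=LF[1]=3
  step 5: row=3, L[3]='b', prepend. Next row=LF[3]=4
  step 6: row=4, L[4]='d', prepend. Next row=LF[4]=7
  step 7: row=7, L[7]='a', prepend. Next row=LF[7]=2
  step 8: row=2, L[2]='d', prepend. Next row=LF[2]=6
Reversed output: dadbbad$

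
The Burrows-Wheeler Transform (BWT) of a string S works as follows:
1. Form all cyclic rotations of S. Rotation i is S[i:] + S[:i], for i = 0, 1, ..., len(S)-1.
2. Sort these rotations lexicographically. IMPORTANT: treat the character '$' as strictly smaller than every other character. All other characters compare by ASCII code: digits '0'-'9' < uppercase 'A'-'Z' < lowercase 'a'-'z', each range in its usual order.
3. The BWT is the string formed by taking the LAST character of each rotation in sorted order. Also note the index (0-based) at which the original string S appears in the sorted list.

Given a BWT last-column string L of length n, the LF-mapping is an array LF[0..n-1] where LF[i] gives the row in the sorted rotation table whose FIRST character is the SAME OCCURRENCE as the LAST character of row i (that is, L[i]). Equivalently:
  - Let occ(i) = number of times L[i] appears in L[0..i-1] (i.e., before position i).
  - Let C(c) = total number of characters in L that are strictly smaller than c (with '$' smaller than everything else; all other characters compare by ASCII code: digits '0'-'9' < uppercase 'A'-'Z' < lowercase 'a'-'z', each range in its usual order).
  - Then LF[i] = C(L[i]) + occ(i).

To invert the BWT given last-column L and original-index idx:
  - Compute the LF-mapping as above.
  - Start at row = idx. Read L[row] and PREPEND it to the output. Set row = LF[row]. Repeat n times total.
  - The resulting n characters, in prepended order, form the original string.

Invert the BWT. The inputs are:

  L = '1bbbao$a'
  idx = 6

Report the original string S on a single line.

LF mapping: 1 4 5 6 2 7 0 3
Walk LF starting at row 6, prepending L[row]:
  step 1: row=6, L[6]='$', prepend. Next row=LF[6]=0
  step 2: row=0, L[0]='1', prepend. Next row=LF[0]=1
  step 3: row=1, L[1]='b', prepend. Next row=LF[1]=4
  step 4: row=4, L[4]='a', prepend. Next row=LF[4]=2
  step 5: row=2, L[2]='b', prepend. Next row=LF[2]=5
  step 6: row=5, L[5]='o', prepend. Next row=LF[5]=7
  step 7: row=7, L[7]='a', prepend. Next row=LF[7]=3
  step 8: row=3, L[3]='b', prepend. Next row=LF[3]=6
Reversed output: baobab1$

Answer: baobab1$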